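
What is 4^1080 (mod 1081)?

4^1 ≡ 4 (mod 1081)
4^2 ≡ 4^2 = 16 ≡ 16 (mod 1081)
4^4 ≡ 16^2 = 256 ≡ 256 (mod 1081)
4^8 ≡ 256^2 = 65536 ≡ 676 (mod 1081)
4^16 ≡ 676^2 = 456976 ≡ 794 (mod 1081)
4^32 ≡ 794^2 = 630436 ≡ 213 (mod 1081)
4^64 ≡ 213^2 = 45369 ≡ 1048 (mod 1081)
4^128 ≡ 1048^2 = 1098304 ≡ 8 (mod 1081)
4^256 ≡ 8^2 = 64 ≡ 64 (mod 1081)
4^512 ≡ 64^2 = 4096 ≡ 853 (mod 1081)
4^1024 ≡ 853^2 = 727609 ≡ 96 (mod 1081)
1080 = 1024 + 32 + 16 + 8 in binary powers of 2.
So 4^1080 ≡ 96 · 213 · 794 · 676 ≡ 200 (mod 1081).
Since 200 ≠ 1, base 4 is a Fermat witness: 1081 is composite.

200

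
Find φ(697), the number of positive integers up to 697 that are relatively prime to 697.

640

Factor: 697 = 17 · 41.
φ(697) = (17−1) · (41−1) = 16 · 40 = 640.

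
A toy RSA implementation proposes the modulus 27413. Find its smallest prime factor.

79

27413 is odd.
Digit sum 17, not divisible by 3.
Ends in 3: not divisible by 5.
7: 27413 = 7·3916 + 1
11: 27413 = 11·2492 + 1
13: 27413 = 13·2108 + 9
17: 27413 = 17·1612 + 9
19: 27413 = 19·1442 + 15
23: 27413 = 23·1191 + 20
29: 27413 = 29·945 + 8
31: 27413 = 31·884 + 9
37: 27413 = 37·740 + 33
41: 27413 = 41·668 + 25
43: 27413 = 43·637 + 22
47: 27413 = 47·583 + 12
53: 27413 = 53·517 + 12
59: 27413 = 59·464 + 37
61: 27413 = 61·449 + 24
67: 27413 = 67·409 + 10
71: 27413 = 71·386 + 7
73: 27413 = 73·375 + 38
79: 27413 = 79·347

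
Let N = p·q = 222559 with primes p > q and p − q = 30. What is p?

Since p = q + 30, we have 222559 = q(q + 30), so q² + 30q − 222559 = 0.
Discriminant: 30² + 4·222559 = 900 + 890236 = 891136; √891136 = 944.
q = (−30 + 944)/2 = 457, and p = q + 30 = 487.
Check: 457 · 487 = 222559.

487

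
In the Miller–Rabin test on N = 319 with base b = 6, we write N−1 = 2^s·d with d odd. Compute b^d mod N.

178

319 − 1 = 318 = 2^1 · 159, so d = 159.
6^1 ≡ 6 (mod 319)
6^2 ≡ 6^2 = 36 ≡ 36 (mod 319)
6^4 ≡ 36^2 = 1296 ≡ 20 (mod 319)
6^8 ≡ 20^2 = 400 ≡ 81 (mod 319)
6^16 ≡ 81^2 = 6561 ≡ 181 (mod 319)
6^32 ≡ 181^2 = 32761 ≡ 223 (mod 319)
6^64 ≡ 223^2 = 49729 ≡ 284 (mod 319)
6^128 ≡ 284^2 = 80656 ≡ 268 (mod 319)
159 = 128 + 16 + 8 + 4 + 2 + 1 in binary powers of 2.
So 6^159 ≡ 268 · 181 · 81 · 20 · 36 · 6 ≡ 178 (mod 319).
Squaring chain: 178; never reaches −1, so base 6 is a Miller–Rabin witness that 319 is composite.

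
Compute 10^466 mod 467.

1

10^1 ≡ 10 (mod 467)
10^2 ≡ 10^2 = 100 ≡ 100 (mod 467)
10^4 ≡ 100^2 = 10000 ≡ 193 (mod 467)
10^8 ≡ 193^2 = 37249 ≡ 356 (mod 467)
10^16 ≡ 356^2 = 126736 ≡ 179 (mod 467)
10^32 ≡ 179^2 = 32041 ≡ 285 (mod 467)
10^64 ≡ 285^2 = 81225 ≡ 434 (mod 467)
10^128 ≡ 434^2 = 188356 ≡ 155 (mod 467)
10^256 ≡ 155^2 = 24025 ≡ 208 (mod 467)
466 = 256 + 128 + 64 + 16 + 2 in binary powers of 2.
So 10^466 ≡ 208 · 155 · 434 · 179 · 100 ≡ 1 (mod 467).
Since the result is 1, base 10 gives no evidence that 467 is composite.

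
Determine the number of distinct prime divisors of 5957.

5957 = 7 · 851
851 = 23 · 37
5957 = 7 · 23 · 37, which has 3 distinct prime factors.

3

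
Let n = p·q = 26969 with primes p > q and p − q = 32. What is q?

Since p = q + 32, we have 26969 = q(q + 32), so q² + 32q − 26969 = 0.
Discriminant: 32² + 4·26969 = 1024 + 107876 = 108900; √108900 = 330.
q = (−32 + 330)/2 = 149, and p = q + 32 = 181.
Check: 149 · 181 = 26969.

149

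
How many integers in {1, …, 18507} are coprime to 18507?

11880

Factor: 18507 = 3 · 31 · 199.
φ(18507) = (3−1) · (31−1) · (199−1) = 2 · 30 · 198 = 11880.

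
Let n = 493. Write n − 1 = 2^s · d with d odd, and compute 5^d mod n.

419

493 − 1 = 492 = 2^2 · 123, so d = 123.
5^1 ≡ 5 (mod 493)
5^2 ≡ 5^2 = 25 ≡ 25 (mod 493)
5^4 ≡ 25^2 = 625 ≡ 132 (mod 493)
5^8 ≡ 132^2 = 17424 ≡ 169 (mod 493)
5^16 ≡ 169^2 = 28561 ≡ 460 (mod 493)
5^32 ≡ 460^2 = 211600 ≡ 103 (mod 493)
5^64 ≡ 103^2 = 10609 ≡ 256 (mod 493)
123 = 64 + 32 + 16 + 8 + 2 + 1 in binary powers of 2.
So 5^123 ≡ 256 · 103 · 460 · 169 · 25 · 5 ≡ 419 (mod 493).
Squaring chain: 419 → 53; never reaches −1, so base 5 is a Miller–Rabin witness that 493 is composite.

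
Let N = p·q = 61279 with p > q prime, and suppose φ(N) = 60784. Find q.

φ(n) = (p−1)(q−1) = n − (p+q) + 1, so p + q = 61279 − 60784 + 1 = 496.
p and q are the roots of t² − 496t + 61279 = 0.
Discriminant: 496² − 4·61279 = 246016 − 245116 = 900; √900 = 30.
q = (496 − 30)/2 = 233, p = (496 + 30)/2 = 263.
Check: 233 · 263 = 61279.

233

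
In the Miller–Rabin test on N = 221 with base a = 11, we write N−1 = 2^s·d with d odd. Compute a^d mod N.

221 − 1 = 220 = 2^2 · 55, so d = 55.
11^1 ≡ 11 (mod 221)
11^2 ≡ 11^2 = 121 ≡ 121 (mod 221)
11^4 ≡ 121^2 = 14641 ≡ 55 (mod 221)
11^8 ≡ 55^2 = 3025 ≡ 152 (mod 221)
11^16 ≡ 152^2 = 23104 ≡ 120 (mod 221)
11^32 ≡ 120^2 = 14400 ≡ 35 (mod 221)
55 = 32 + 16 + 4 + 2 + 1 in binary powers of 2.
So 11^55 ≡ 35 · 120 · 55 · 121 · 11 ≡ 54 (mod 221).
Squaring chain: 54 → 43; never reaches −1, so base 11 is a Miller–Rabin witness that 221 is composite.

54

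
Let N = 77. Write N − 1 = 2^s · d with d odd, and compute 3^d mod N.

77 − 1 = 76 = 2^2 · 19, so d = 19.
3^1 ≡ 3 (mod 77)
3^2 ≡ 3^2 = 9 ≡ 9 (mod 77)
3^4 ≡ 9^2 = 81 ≡ 4 (mod 77)
3^8 ≡ 4^2 = 16 ≡ 16 (mod 77)
3^16 ≡ 16^2 = 256 ≡ 25 (mod 77)
19 = 16 + 2 + 1 in binary powers of 2.
So 3^19 ≡ 25 · 9 · 3 ≡ 59 (mod 77).
Squaring chain: 59 → 16; never reaches −1, so base 3 is a Miller–Rabin witness that 77 is composite.

59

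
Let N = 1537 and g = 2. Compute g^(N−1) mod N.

49

2^1 ≡ 2 (mod 1537)
2^2 ≡ 2^2 = 4 ≡ 4 (mod 1537)
2^4 ≡ 4^2 = 16 ≡ 16 (mod 1537)
2^8 ≡ 16^2 = 256 ≡ 256 (mod 1537)
2^16 ≡ 256^2 = 65536 ≡ 982 (mod 1537)
2^32 ≡ 982^2 = 964324 ≡ 625 (mod 1537)
2^64 ≡ 625^2 = 390625 ≡ 227 (mod 1537)
2^128 ≡ 227^2 = 51529 ≡ 808 (mod 1537)
2^256 ≡ 808^2 = 652864 ≡ 1176 (mod 1537)
2^512 ≡ 1176^2 = 1382976 ≡ 1213 (mod 1537)
2^1024 ≡ 1213^2 = 1471369 ≡ 460 (mod 1537)
1536 = 1024 + 512 in binary powers of 2.
So 2^1536 ≡ 460 · 1213 ≡ 49 (mod 1537).
Since 49 ≠ 1, base 2 is a Fermat witness: 1537 is composite.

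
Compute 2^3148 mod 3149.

1322

2^1 ≡ 2 (mod 3149)
2^2 ≡ 2^2 = 4 ≡ 4 (mod 3149)
2^4 ≡ 4^2 = 16 ≡ 16 (mod 3149)
2^8 ≡ 16^2 = 256 ≡ 256 (mod 3149)
2^16 ≡ 256^2 = 65536 ≡ 2556 (mod 3149)
2^32 ≡ 2556^2 = 6533136 ≡ 2110 (mod 3149)
2^64 ≡ 2110^2 = 4452100 ≡ 2563 (mod 3149)
2^128 ≡ 2563^2 = 6568969 ≡ 155 (mod 3149)
2^256 ≡ 155^2 = 24025 ≡ 1982 (mod 3149)
2^512 ≡ 1982^2 = 3928324 ≡ 1521 (mod 3149)
2^1024 ≡ 1521^2 = 2313441 ≡ 2075 (mod 3149)
2^2048 ≡ 2075^2 = 4305625 ≡ 942 (mod 3149)
3148 = 2048 + 1024 + 64 + 8 + 4 in binary powers of 2.
So 2^3148 ≡ 942 · 2075 · 2563 · 256 · 16 ≡ 1322 (mod 3149).
Since 1322 ≠ 1, base 2 is a Fermat witness: 3149 is composite.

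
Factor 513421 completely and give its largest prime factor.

513421 = 67 · 7663
7663 = 79 · 97
97 is prime.
So 513421 = 67 · 79 · 97; the largest prime factor is 97.

97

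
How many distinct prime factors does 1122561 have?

5

1122561 = 3^2 · 124729
124729 = 11 · 11339
11339 = 17 · 667
667 = 23 · 29
1122561 = 3^2 · 11 · 17 · 23 · 29, which has 5 distinct prime factors.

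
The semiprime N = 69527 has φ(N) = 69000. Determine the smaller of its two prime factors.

φ(n) = (p−1)(q−1) = n − (p+q) + 1, so p + q = 69527 − 69000 + 1 = 528.
p and q are the roots of t² − 528t + 69527 = 0.
Discriminant: 528² − 4·69527 = 278784 − 278108 = 676; √676 = 26.
q = (528 − 26)/2 = 251, p = (528 + 26)/2 = 277.
Check: 251 · 277 = 69527.

251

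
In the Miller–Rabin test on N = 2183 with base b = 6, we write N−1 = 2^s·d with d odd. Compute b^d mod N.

1548

2183 − 1 = 2182 = 2^1 · 1091, so d = 1091.
6^1 ≡ 6 (mod 2183)
6^2 ≡ 6^2 = 36 ≡ 36 (mod 2183)
6^4 ≡ 36^2 = 1296 ≡ 1296 (mod 2183)
6^8 ≡ 1296^2 = 1679616 ≡ 889 (mod 2183)
6^16 ≡ 889^2 = 790321 ≡ 75 (mod 2183)
6^32 ≡ 75^2 = 5625 ≡ 1259 (mod 2183)
6^64 ≡ 1259^2 = 1585081 ≡ 223 (mod 2183)
6^128 ≡ 223^2 = 49729 ≡ 1703 (mod 2183)
6^256 ≡ 1703^2 = 2900209 ≡ 1185 (mod 2183)
6^512 ≡ 1185^2 = 1404225 ≡ 556 (mod 2183)
6^1024 ≡ 556^2 = 309136 ≡ 1333 (mod 2183)
1091 = 1024 + 64 + 2 + 1 in binary powers of 2.
So 6^1091 ≡ 1333 · 223 · 36 · 6 ≡ 1548 (mod 2183).
Squaring chain: 1548; never reaches −1, so base 6 is a Miller–Rabin witness that 2183 is composite.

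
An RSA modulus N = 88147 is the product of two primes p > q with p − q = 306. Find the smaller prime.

181

Since p = q + 306, we have 88147 = q(q + 306), so q² + 306q − 88147 = 0.
Discriminant: 306² + 4·88147 = 93636 + 352588 = 446224; √446224 = 668.
q = (−306 + 668)/2 = 181, and p = q + 306 = 487.
Check: 181 · 487 = 88147.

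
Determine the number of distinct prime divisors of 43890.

43890 = 2 · 21945
21945 = 3 · 7315
7315 = 5 · 1463
1463 = 7 · 209
209 = 11 · 19
43890 = 2 · 3 · 5 · 7 · 11 · 19, which has 6 distinct prime factors.

6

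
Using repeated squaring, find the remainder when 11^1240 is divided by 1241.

1172

11^1 ≡ 11 (mod 1241)
11^2 ≡ 11^2 = 121 ≡ 121 (mod 1241)
11^4 ≡ 121^2 = 14641 ≡ 990 (mod 1241)
11^8 ≡ 990^2 = 980100 ≡ 951 (mod 1241)
11^16 ≡ 951^2 = 904401 ≡ 953 (mod 1241)
11^32 ≡ 953^2 = 908209 ≡ 1038 (mod 1241)
11^64 ≡ 1038^2 = 1077444 ≡ 256 (mod 1241)
11^128 ≡ 256^2 = 65536 ≡ 1004 (mod 1241)
11^256 ≡ 1004^2 = 1008016 ≡ 324 (mod 1241)
11^512 ≡ 324^2 = 104976 ≡ 732 (mod 1241)
11^1024 ≡ 732^2 = 535824 ≡ 953 (mod 1241)
1240 = 1024 + 128 + 64 + 16 + 8 in binary powers of 2.
So 11^1240 ≡ 953 · 1004 · 256 · 953 · 951 ≡ 1172 (mod 1241).
Since 1172 ≠ 1, base 11 is a Fermat witness: 1241 is composite.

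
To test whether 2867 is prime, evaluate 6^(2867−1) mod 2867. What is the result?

1896

6^1 ≡ 6 (mod 2867)
6^2 ≡ 6^2 = 36 ≡ 36 (mod 2867)
6^4 ≡ 36^2 = 1296 ≡ 1296 (mod 2867)
6^8 ≡ 1296^2 = 1679616 ≡ 2421 (mod 2867)
6^16 ≡ 2421^2 = 5861241 ≡ 1093 (mod 2867)
6^32 ≡ 1093^2 = 1194649 ≡ 1977 (mod 2867)
6^64 ≡ 1977^2 = 3908529 ≡ 808 (mod 2867)
6^128 ≡ 808^2 = 652864 ≡ 2055 (mod 2867)
6^256 ≡ 2055^2 = 4223025 ≡ 2801 (mod 2867)
6^512 ≡ 2801^2 = 7845601 ≡ 1489 (mod 2867)
6^1024 ≡ 1489^2 = 2217121 ≡ 930 (mod 2867)
6^2048 ≡ 930^2 = 864900 ≡ 1933 (mod 2867)
2866 = 2048 + 512 + 256 + 32 + 16 + 2 in binary powers of 2.
So 6^2866 ≡ 1933 · 1489 · 2801 · 1977 · 1093 · 36 ≡ 1896 (mod 2867).
Since 1896 ≠ 1, base 6 is a Fermat witness: 2867 is composite.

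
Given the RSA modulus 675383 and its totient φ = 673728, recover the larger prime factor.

929

φ(n) = (p−1)(q−1) = n − (p+q) + 1, so p + q = 675383 − 673728 + 1 = 1656.
p and q are the roots of t² − 1656t + 675383 = 0.
Discriminant: 1656² − 4·675383 = 2742336 − 2701532 = 40804; √40804 = 202.
q = (1656 − 202)/2 = 727, p = (1656 + 202)/2 = 929.
Check: 727 · 929 = 675383.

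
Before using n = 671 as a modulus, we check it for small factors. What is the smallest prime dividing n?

11

671 is odd.
Digit sum 14, not divisible by 3.
Ends in 1: not divisible by 5.
7: 671 = 7·95 + 6
11: 671 = 11·61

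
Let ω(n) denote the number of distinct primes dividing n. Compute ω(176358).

176358 = 2 · 88179
88179 = 3 · 29393
29393 = 7 · 4199
4199 = 13 · 323
323 = 17 · 19
176358 = 2 · 3 · 7 · 13 · 17 · 19, which has 6 distinct prime factors.

6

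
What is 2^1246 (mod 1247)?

173

2^1 ≡ 2 (mod 1247)
2^2 ≡ 2^2 = 4 ≡ 4 (mod 1247)
2^4 ≡ 4^2 = 16 ≡ 16 (mod 1247)
2^8 ≡ 16^2 = 256 ≡ 256 (mod 1247)
2^16 ≡ 256^2 = 65536 ≡ 692 (mod 1247)
2^32 ≡ 692^2 = 478864 ≡ 16 (mod 1247)
2^64 ≡ 16^2 = 256 ≡ 256 (mod 1247)
2^128 ≡ 256^2 = 65536 ≡ 692 (mod 1247)
2^256 ≡ 692^2 = 478864 ≡ 16 (mod 1247)
2^512 ≡ 16^2 = 256 ≡ 256 (mod 1247)
2^1024 ≡ 256^2 = 65536 ≡ 692 (mod 1247)
1246 = 1024 + 128 + 64 + 16 + 8 + 4 + 2 in binary powers of 2.
So 2^1246 ≡ 692 · 692 · 256 · 692 · 256 · 16 · 4 ≡ 173 (mod 1247).
Since 173 ≠ 1, base 2 is a Fermat witness: 1247 is composite.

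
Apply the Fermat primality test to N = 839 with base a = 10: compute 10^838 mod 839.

1

10^1 ≡ 10 (mod 839)
10^2 ≡ 10^2 = 100 ≡ 100 (mod 839)
10^4 ≡ 100^2 = 10000 ≡ 771 (mod 839)
10^8 ≡ 771^2 = 594441 ≡ 429 (mod 839)
10^16 ≡ 429^2 = 184041 ≡ 300 (mod 839)
10^32 ≡ 300^2 = 90000 ≡ 227 (mod 839)
10^64 ≡ 227^2 = 51529 ≡ 350 (mod 839)
10^128 ≡ 350^2 = 122500 ≡ 6 (mod 839)
10^256 ≡ 6^2 = 36 ≡ 36 (mod 839)
10^512 ≡ 36^2 = 1296 ≡ 457 (mod 839)
838 = 512 + 256 + 64 + 4 + 2 in binary powers of 2.
So 10^838 ≡ 457 · 36 · 350 · 771 · 100 ≡ 1 (mod 839).
Since the result is 1, base 10 gives no evidence that 839 is composite.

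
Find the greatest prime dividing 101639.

67

101639 = 37 · 2747
2747 = 41 · 67
67 is prime.
So 101639 = 37 · 41 · 67; the largest prime factor is 67.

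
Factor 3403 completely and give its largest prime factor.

83

3403 = 41 · 83
83 is prime.
So 3403 = 41 · 83; the largest prime factor is 83.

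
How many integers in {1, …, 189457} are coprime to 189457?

Factor: 189457 = 29 · 47 · 139.
φ(189457) = (29−1) · (47−1) · (139−1) = 28 · 46 · 138 = 177744.

177744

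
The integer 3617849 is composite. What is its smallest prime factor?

61

3617849 is odd.
Digit sum 38, not divisible by 3.
Ends in 9: not divisible by 5.
7: 3617849 = 7·516835 + 4
11: 3617849 = 11·328895 + 4
13: 3617849 = 13·278296 + 1
17: 3617849 = 17·212814 + 11
19: 3617849 = 19·190413 + 2
23: 3617849 = 23·157297 + 18
29: 3617849 = 29·124753 + 12
31: 3617849 = 31·116704 + 25
37: 3617849 = 37·97779 + 26
41: 3617849 = 41·88240 + 9
43: 3617849 = 43·84136 + 1
47: 3617849 = 47·76975 + 24
53: 3617849 = 53·68261 + 16
59: 3617849 = 59·61319 + 28
61: 3617849 = 61·59309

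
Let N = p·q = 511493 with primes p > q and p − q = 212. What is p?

Since p = q + 212, we have 511493 = q(q + 212), so q² + 212q − 511493 = 0.
Discriminant: 212² + 4·511493 = 44944 + 2045972 = 2090916; √2090916 = 1446.
q = (−212 + 1446)/2 = 617, and p = q + 212 = 829.
Check: 617 · 829 = 511493.

829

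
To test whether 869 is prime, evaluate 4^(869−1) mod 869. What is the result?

9

4^1 ≡ 4 (mod 869)
4^2 ≡ 4^2 = 16 ≡ 16 (mod 869)
4^4 ≡ 16^2 = 256 ≡ 256 (mod 869)
4^8 ≡ 256^2 = 65536 ≡ 361 (mod 869)
4^16 ≡ 361^2 = 130321 ≡ 840 (mod 869)
4^32 ≡ 840^2 = 705600 ≡ 841 (mod 869)
4^64 ≡ 841^2 = 707281 ≡ 784 (mod 869)
4^128 ≡ 784^2 = 614656 ≡ 273 (mod 869)
4^256 ≡ 273^2 = 74529 ≡ 664 (mod 869)
4^512 ≡ 664^2 = 440896 ≡ 313 (mod 869)
868 = 512 + 256 + 64 + 32 + 4 in binary powers of 2.
So 4^868 ≡ 313 · 664 · 784 · 841 · 256 ≡ 9 (mod 869).
Since 9 ≠ 1, base 4 is a Fermat witness: 869 is composite.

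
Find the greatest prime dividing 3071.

83

3071 = 37 · 83
83 is prime.
So 3071 = 37 · 83; the largest prime factor is 83.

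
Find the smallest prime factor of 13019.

47

13019 is odd.
Digit sum 14, not divisible by 3.
Ends in 9: not divisible by 5.
7: 13019 = 7·1859 + 6
11: 13019 = 11·1183 + 6
13: 13019 = 13·1001 + 6
17: 13019 = 17·765 + 14
19: 13019 = 19·685 + 4
23: 13019 = 23·566 + 1
29: 13019 = 29·448 + 27
31: 13019 = 31·419 + 30
37: 13019 = 37·351 + 32
41: 13019 = 41·317 + 22
43: 13019 = 43·302 + 33
47: 13019 = 47·277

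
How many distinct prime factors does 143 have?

2

143 = 11 · 13
143 = 11 · 13, which has 2 distinct prime factors.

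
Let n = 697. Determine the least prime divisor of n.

697 is odd.
Digit sum 22, not divisible by 3.
Ends in 7: not divisible by 5.
7: 697 = 7·99 + 4
11: 697 = 11·63 + 4
13: 697 = 13·53 + 8
17: 697 = 17·41

17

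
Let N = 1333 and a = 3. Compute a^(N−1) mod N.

1000

3^1 ≡ 3 (mod 1333)
3^2 ≡ 3^2 = 9 ≡ 9 (mod 1333)
3^4 ≡ 9^2 = 81 ≡ 81 (mod 1333)
3^8 ≡ 81^2 = 6561 ≡ 1229 (mod 1333)
3^16 ≡ 1229^2 = 1510441 ≡ 152 (mod 1333)
3^32 ≡ 152^2 = 23104 ≡ 443 (mod 1333)
3^64 ≡ 443^2 = 196249 ≡ 298 (mod 1333)
3^128 ≡ 298^2 = 88804 ≡ 826 (mod 1333)
3^256 ≡ 826^2 = 682276 ≡ 1113 (mod 1333)
3^512 ≡ 1113^2 = 1238769 ≡ 412 (mod 1333)
3^1024 ≡ 412^2 = 169744 ≡ 453 (mod 1333)
1332 = 1024 + 256 + 32 + 16 + 4 in binary powers of 2.
So 3^1332 ≡ 453 · 1113 · 443 · 152 · 81 ≡ 1000 (mod 1333).
Since 1000 ≠ 1, base 3 is a Fermat witness: 1333 is composite.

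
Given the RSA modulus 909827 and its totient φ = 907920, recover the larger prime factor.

971

φ(n) = (p−1)(q−1) = n − (p+q) + 1, so p + q = 909827 − 907920 + 1 = 1908.
p and q are the roots of t² − 1908t + 909827 = 0.
Discriminant: 1908² − 4·909827 = 3640464 − 3639308 = 1156; √1156 = 34.
q = (1908 − 34)/2 = 937, p = (1908 + 34)/2 = 971.
Check: 937 · 971 = 909827.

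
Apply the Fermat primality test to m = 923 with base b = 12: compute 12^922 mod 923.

703

12^1 ≡ 12 (mod 923)
12^2 ≡ 12^2 = 144 ≡ 144 (mod 923)
12^4 ≡ 144^2 = 20736 ≡ 430 (mod 923)
12^8 ≡ 430^2 = 184900 ≡ 300 (mod 923)
12^16 ≡ 300^2 = 90000 ≡ 469 (mod 923)
12^32 ≡ 469^2 = 219961 ≡ 287 (mod 923)
12^64 ≡ 287^2 = 82369 ≡ 222 (mod 923)
12^128 ≡ 222^2 = 49284 ≡ 365 (mod 923)
12^256 ≡ 365^2 = 133225 ≡ 313 (mod 923)
12^512 ≡ 313^2 = 97969 ≡ 131 (mod 923)
922 = 512 + 256 + 128 + 16 + 8 + 2 in binary powers of 2.
So 12^922 ≡ 131 · 313 · 365 · 469 · 300 · 144 ≡ 703 (mod 923).
Since 703 ≠ 1, base 12 is a Fermat witness: 923 is composite.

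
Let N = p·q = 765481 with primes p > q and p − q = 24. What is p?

887

Since p = q + 24, we have 765481 = q(q + 24), so q² + 24q − 765481 = 0.
Discriminant: 24² + 4·765481 = 576 + 3061924 = 3062500; √3062500 = 1750.
q = (−24 + 1750)/2 = 863, and p = q + 24 = 887.
Check: 863 · 887 = 765481.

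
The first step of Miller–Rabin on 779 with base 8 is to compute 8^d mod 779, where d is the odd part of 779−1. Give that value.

779 − 1 = 778 = 2^1 · 389, so d = 389.
8^1 ≡ 8 (mod 779)
8^2 ≡ 8^2 = 64 ≡ 64 (mod 779)
8^4 ≡ 64^2 = 4096 ≡ 201 (mod 779)
8^8 ≡ 201^2 = 40401 ≡ 672 (mod 779)
8^16 ≡ 672^2 = 451584 ≡ 543 (mod 779)
8^32 ≡ 543^2 = 294849 ≡ 387 (mod 779)
8^64 ≡ 387^2 = 149769 ≡ 201 (mod 779)
8^128 ≡ 201^2 = 40401 ≡ 672 (mod 779)
8^256 ≡ 672^2 = 451584 ≡ 543 (mod 779)
389 = 256 + 128 + 4 + 1 in binary powers of 2.
So 8^389 ≡ 543 · 672 · 201 · 8 ≡ 620 (mod 779).
Squaring chain: 620; never reaches −1, so base 8 is a Miller–Rabin witness that 779 is composite.

620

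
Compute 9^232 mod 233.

9^1 ≡ 9 (mod 233)
9^2 ≡ 9^2 = 81 ≡ 81 (mod 233)
9^4 ≡ 81^2 = 6561 ≡ 37 (mod 233)
9^8 ≡ 37^2 = 1369 ≡ 204 (mod 233)
9^16 ≡ 204^2 = 41616 ≡ 142 (mod 233)
9^32 ≡ 142^2 = 20164 ≡ 126 (mod 233)
9^64 ≡ 126^2 = 15876 ≡ 32 (mod 233)
9^128 ≡ 32^2 = 1024 ≡ 92 (mod 233)
232 = 128 + 64 + 32 + 8 in binary powers of 2.
So 9^232 ≡ 92 · 32 · 126 · 204 ≡ 1 (mod 233).
Since the result is 1, base 9 gives no evidence that 233 is composite.

1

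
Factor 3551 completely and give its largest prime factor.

67

3551 = 53 · 67
67 is prime.
So 3551 = 53 · 67; the largest prime factor is 67.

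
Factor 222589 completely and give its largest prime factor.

222589 = 41 · 5429
5429 = 61 · 89
89 is prime.
So 222589 = 41 · 61 · 89; the largest prime factor is 89.

89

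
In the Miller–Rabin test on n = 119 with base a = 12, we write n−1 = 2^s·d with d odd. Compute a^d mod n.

108

119 − 1 = 118 = 2^1 · 59, so d = 59.
12^1 ≡ 12 (mod 119)
12^2 ≡ 12^2 = 144 ≡ 25 (mod 119)
12^4 ≡ 25^2 = 625 ≡ 30 (mod 119)
12^8 ≡ 30^2 = 900 ≡ 67 (mod 119)
12^16 ≡ 67^2 = 4489 ≡ 86 (mod 119)
12^32 ≡ 86^2 = 7396 ≡ 18 (mod 119)
59 = 32 + 16 + 8 + 2 + 1 in binary powers of 2.
So 12^59 ≡ 18 · 86 · 67 · 25 · 12 ≡ 108 (mod 119).
Squaring chain: 108; never reaches −1, so base 12 is a Miller–Rabin witness that 119 is composite.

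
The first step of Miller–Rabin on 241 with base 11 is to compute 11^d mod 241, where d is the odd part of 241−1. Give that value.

241 − 1 = 240 = 2^4 · 15, so d = 15.
11^1 ≡ 11 (mod 241)
11^2 ≡ 11^2 = 121 ≡ 121 (mod 241)
11^4 ≡ 121^2 = 14641 ≡ 181 (mod 241)
11^8 ≡ 181^2 = 32761 ≡ 226 (mod 241)
15 = 8 + 4 + 2 + 1 in binary powers of 2.
So 11^15 ≡ 226 · 181 · 121 · 11 ≡ 130 (mod 241).
Squaring chain: 130 → 30 → 177 → 240; reaches −1, so base 11 does not prove 241 composite.

130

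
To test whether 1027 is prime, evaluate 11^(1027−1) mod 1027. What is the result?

38

11^1 ≡ 11 (mod 1027)
11^2 ≡ 11^2 = 121 ≡ 121 (mod 1027)
11^4 ≡ 121^2 = 14641 ≡ 263 (mod 1027)
11^8 ≡ 263^2 = 69169 ≡ 360 (mod 1027)
11^16 ≡ 360^2 = 129600 ≡ 198 (mod 1027)
11^32 ≡ 198^2 = 39204 ≡ 178 (mod 1027)
11^64 ≡ 178^2 = 31684 ≡ 874 (mod 1027)
11^128 ≡ 874^2 = 763876 ≡ 815 (mod 1027)
11^256 ≡ 815^2 = 664225 ≡ 783 (mod 1027)
11^512 ≡ 783^2 = 613089 ≡ 997 (mod 1027)
11^1024 ≡ 997^2 = 994009 ≡ 900 (mod 1027)
1026 = 1024 + 2 in binary powers of 2.
So 11^1026 ≡ 900 · 121 ≡ 38 (mod 1027).
Since 38 ≠ 1, base 11 is a Fermat witness: 1027 is composite.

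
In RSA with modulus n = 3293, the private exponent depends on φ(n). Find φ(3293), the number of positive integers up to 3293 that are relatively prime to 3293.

Factor: 3293 = 37 · 89.
φ(3293) = (37−1) · (89−1) = 36 · 88 = 3168.

3168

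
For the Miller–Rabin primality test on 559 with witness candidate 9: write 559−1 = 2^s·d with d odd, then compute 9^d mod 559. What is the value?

391

559 − 1 = 558 = 2^1 · 279, so d = 279.
9^1 ≡ 9 (mod 559)
9^2 ≡ 9^2 = 81 ≡ 81 (mod 559)
9^4 ≡ 81^2 = 6561 ≡ 412 (mod 559)
9^8 ≡ 412^2 = 169744 ≡ 367 (mod 559)
9^16 ≡ 367^2 = 134689 ≡ 529 (mod 559)
9^32 ≡ 529^2 = 279841 ≡ 341 (mod 559)
9^64 ≡ 341^2 = 116281 ≡ 9 (mod 559)
9^128 ≡ 9^2 = 81 ≡ 81 (mod 559)
9^256 ≡ 81^2 = 6561 ≡ 412 (mod 559)
279 = 256 + 16 + 4 + 2 + 1 in binary powers of 2.
So 9^279 ≡ 412 · 529 · 412 · 81 · 9 ≡ 391 (mod 559).
Squaring chain: 391; never reaches −1, so base 9 is a Miller–Rabin witness that 559 is composite.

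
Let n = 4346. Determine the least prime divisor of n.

2

4346 is even: 2 divides it.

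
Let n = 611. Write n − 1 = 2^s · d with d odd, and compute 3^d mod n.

611 − 1 = 610 = 2^1 · 305, so d = 305.
3^1 ≡ 3 (mod 611)
3^2 ≡ 3^2 = 9 ≡ 9 (mod 611)
3^4 ≡ 9^2 = 81 ≡ 81 (mod 611)
3^8 ≡ 81^2 = 6561 ≡ 451 (mod 611)
3^16 ≡ 451^2 = 203401 ≡ 549 (mod 611)
3^32 ≡ 549^2 = 301401 ≡ 178 (mod 611)
3^64 ≡ 178^2 = 31684 ≡ 523 (mod 611)
3^128 ≡ 523^2 = 273529 ≡ 412 (mod 611)
3^256 ≡ 412^2 = 169744 ≡ 497 (mod 611)
305 = 256 + 32 + 16 + 1 in binary powers of 2.
So 3^305 ≡ 497 · 178 · 549 · 3 ≡ 165 (mod 611).
Squaring chain: 165; never reaches −1, so base 3 is a Miller–Rabin witness that 611 is composite.

165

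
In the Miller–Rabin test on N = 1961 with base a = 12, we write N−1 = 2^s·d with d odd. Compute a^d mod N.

1961 − 1 = 1960 = 2^3 · 245, so d = 245.
12^1 ≡ 12 (mod 1961)
12^2 ≡ 12^2 = 144 ≡ 144 (mod 1961)
12^4 ≡ 144^2 = 20736 ≡ 1126 (mod 1961)
12^8 ≡ 1126^2 = 1267876 ≡ 1070 (mod 1961)
12^16 ≡ 1070^2 = 1144900 ≡ 1637 (mod 1961)
12^32 ≡ 1637^2 = 2679769 ≡ 1043 (mod 1961)
12^64 ≡ 1043^2 = 1087849 ≡ 1455 (mod 1961)
12^128 ≡ 1455^2 = 2117025 ≡ 1106 (mod 1961)
245 = 128 + 64 + 32 + 16 + 4 + 1 in binary powers of 2.
So 12^245 ≡ 1106 · 1455 · 1043 · 1637 · 1126 · 12 ≡ 1217 (mod 1961).
Squaring chain: 1217 → 534 → 811; never reaches −1, so base 12 is a Miller–Rabin witness that 1961 is composite.

1217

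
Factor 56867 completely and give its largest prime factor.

73

56867 = 19 · 2993
2993 = 41 · 73
73 is prime.
So 56867 = 19 · 41 · 73; the largest prime factor is 73.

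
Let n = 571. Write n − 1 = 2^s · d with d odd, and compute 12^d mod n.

570

571 − 1 = 570 = 2^1 · 285, so d = 285.
12^1 ≡ 12 (mod 571)
12^2 ≡ 12^2 = 144 ≡ 144 (mod 571)
12^4 ≡ 144^2 = 20736 ≡ 180 (mod 571)
12^8 ≡ 180^2 = 32400 ≡ 424 (mod 571)
12^16 ≡ 424^2 = 179776 ≡ 482 (mod 571)
12^32 ≡ 482^2 = 232324 ≡ 498 (mod 571)
12^64 ≡ 498^2 = 248004 ≡ 190 (mod 571)
12^128 ≡ 190^2 = 36100 ≡ 127 (mod 571)
12^256 ≡ 127^2 = 16129 ≡ 141 (mod 571)
285 = 256 + 16 + 8 + 4 + 1 in binary powers of 2.
So 12^285 ≡ 141 · 482 · 424 · 180 · 12 ≡ 570 (mod 571).
Since 12^d ≡ 570 (mod 571), base 12 does not prove 571 composite.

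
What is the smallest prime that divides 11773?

61

11773 is odd.
Digit sum 19, not divisible by 3.
Ends in 3: not divisible by 5.
7: 11773 = 7·1681 + 6
11: 11773 = 11·1070 + 3
13: 11773 = 13·905 + 8
17: 11773 = 17·692 + 9
19: 11773 = 19·619 + 12
23: 11773 = 23·511 + 20
29: 11773 = 29·405 + 28
31: 11773 = 31·379 + 24
37: 11773 = 37·318 + 7
41: 11773 = 41·287 + 6
43: 11773 = 43·273 + 34
47: 11773 = 47·250 + 23
53: 11773 = 53·222 + 7
59: 11773 = 59·199 + 32
61: 11773 = 61·193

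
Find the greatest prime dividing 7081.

97

7081 = 73 · 97
97 is prime.
So 7081 = 73 · 97; the largest prime factor is 97.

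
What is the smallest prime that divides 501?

501 is odd.
Digit sum 6, divisible by 3.

3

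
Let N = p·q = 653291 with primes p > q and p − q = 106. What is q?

Since p = q + 106, we have 653291 = q(q + 106), so q² + 106q − 653291 = 0.
Discriminant: 106² + 4·653291 = 11236 + 2613164 = 2624400; √2624400 = 1620.
q = (−106 + 1620)/2 = 757, and p = q + 106 = 863.
Check: 757 · 863 = 653291.

757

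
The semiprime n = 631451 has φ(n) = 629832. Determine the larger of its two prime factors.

φ(n) = (p−1)(q−1) = n − (p+q) + 1, so p + q = 631451 − 629832 + 1 = 1620.
p and q are the roots of t² − 1620t + 631451 = 0.
Discriminant: 1620² − 4·631451 = 2624400 − 2525804 = 98596; √98596 = 314.
q = (1620 − 314)/2 = 653, p = (1620 + 314)/2 = 967.
Check: 653 · 967 = 631451.

967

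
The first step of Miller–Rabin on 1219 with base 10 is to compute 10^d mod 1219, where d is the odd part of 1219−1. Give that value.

1219 − 1 = 1218 = 2^1 · 609, so d = 609.
10^1 ≡ 10 (mod 1219)
10^2 ≡ 10^2 = 100 ≡ 100 (mod 1219)
10^4 ≡ 100^2 = 10000 ≡ 248 (mod 1219)
10^8 ≡ 248^2 = 61504 ≡ 554 (mod 1219)
10^16 ≡ 554^2 = 306916 ≡ 947 (mod 1219)
10^32 ≡ 947^2 = 896809 ≡ 844 (mod 1219)
10^64 ≡ 844^2 = 712336 ≡ 440 (mod 1219)
10^128 ≡ 440^2 = 193600 ≡ 998 (mod 1219)
10^256 ≡ 998^2 = 996004 ≡ 81 (mod 1219)
10^512 ≡ 81^2 = 6561 ≡ 466 (mod 1219)
609 = 512 + 64 + 32 + 1 in binary powers of 2.
So 10^609 ≡ 466 · 440 · 844 · 10 ≡ 97 (mod 1219).
Squaring chain: 97; never reaches −1, so base 10 is a Miller–Rabin witness that 1219 is composite.

97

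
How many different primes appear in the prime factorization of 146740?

146740 = 2^2 · 36685
36685 = 5 · 7337
7337 = 11 · 667
667 = 23 · 29
146740 = 2^2 · 5 · 11 · 23 · 29, which has 5 distinct prime factors.

5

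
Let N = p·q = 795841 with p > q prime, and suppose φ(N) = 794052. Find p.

967

φ(n) = (p−1)(q−1) = n − (p+q) + 1, so p + q = 795841 − 794052 + 1 = 1790.
p and q are the roots of t² − 1790t + 795841 = 0.
Discriminant: 1790² − 4·795841 = 3204100 − 3183364 = 20736; √20736 = 144.
q = (1790 − 144)/2 = 823, p = (1790 + 144)/2 = 967.
Check: 823 · 967 = 795841.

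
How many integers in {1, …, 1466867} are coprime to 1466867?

1424160

Factor: 1466867 = 61 · 139 · 173.
φ(1466867) = (61−1) · (139−1) · (173−1) = 60 · 138 · 172 = 1424160.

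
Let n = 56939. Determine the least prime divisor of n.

56939 is odd.
Digit sum 32, not divisible by 3.
Ends in 9: not divisible by 5.
7: 56939 = 7·8134 + 1
11: 56939 = 11·5176 + 3
13: 56939 = 13·4379 + 12
17: 56939 = 17·3349 + 6
19: 56939 = 19·2996 + 15
23: 56939 = 23·2475 + 14
29: 56939 = 29·1963 + 12
31: 56939 = 31·1836 + 23
37: 56939 = 37·1538 + 33
41: 56939 = 41·1388 + 31
43: 56939 = 43·1324 + 7
47: 56939 = 47·1211 + 22
53: 56939 = 53·1074 + 17
59: 56939 = 59·965 + 4
61: 56939 = 61·933 + 26
67: 56939 = 67·849 + 56
71: 56939 = 71·801 + 68
73: 56939 = 73·779 + 72
79: 56939 = 79·720 + 59
83: 56939 = 83·686 + 1
89: 56939 = 89·639 + 68
97: 56939 = 97·587

97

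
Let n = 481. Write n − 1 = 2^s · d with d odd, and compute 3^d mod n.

481 − 1 = 480 = 2^5 · 15, so d = 15.
3^1 ≡ 3 (mod 481)
3^2 ≡ 3^2 = 9 ≡ 9 (mod 481)
3^4 ≡ 9^2 = 81 ≡ 81 (mod 481)
3^8 ≡ 81^2 = 6561 ≡ 308 (mod 481)
15 = 8 + 4 + 2 + 1 in binary powers of 2.
So 3^15 ≡ 308 · 81 · 9 · 3 ≡ 196 (mod 481).
Squaring chain: 196 → 417 → 248 → 417 → 248; never reaches −1, so base 3 is a Miller–Rabin witness that 481 is composite.

196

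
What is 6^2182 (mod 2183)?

6^1 ≡ 6 (mod 2183)
6^2 ≡ 6^2 = 36 ≡ 36 (mod 2183)
6^4 ≡ 36^2 = 1296 ≡ 1296 (mod 2183)
6^8 ≡ 1296^2 = 1679616 ≡ 889 (mod 2183)
6^16 ≡ 889^2 = 790321 ≡ 75 (mod 2183)
6^32 ≡ 75^2 = 5625 ≡ 1259 (mod 2183)
6^64 ≡ 1259^2 = 1585081 ≡ 223 (mod 2183)
6^128 ≡ 223^2 = 49729 ≡ 1703 (mod 2183)
6^256 ≡ 1703^2 = 2900209 ≡ 1185 (mod 2183)
6^512 ≡ 1185^2 = 1404225 ≡ 556 (mod 2183)
6^1024 ≡ 556^2 = 309136 ≡ 1333 (mod 2183)
6^2048 ≡ 1333^2 = 1776889 ≡ 2110 (mod 2183)
2182 = 2048 + 128 + 4 + 2 in binary powers of 2.
So 6^2182 ≡ 2110 · 1703 · 1296 · 36 ≡ 1553 (mod 2183).
Since 1553 ≠ 1, base 6 is a Fermat witness: 2183 is composite.

1553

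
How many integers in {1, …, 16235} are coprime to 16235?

12160

Factor: 16235 = 5 · 17 · 191.
φ(16235) = (5−1) · (17−1) · (191−1) = 4 · 16 · 190 = 12160.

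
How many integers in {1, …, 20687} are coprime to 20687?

20400

Factor: 20687 = 137 · 151.
φ(20687) = (137−1) · (151−1) = 136 · 150 = 20400.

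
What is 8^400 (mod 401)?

1

8^1 ≡ 8 (mod 401)
8^2 ≡ 8^2 = 64 ≡ 64 (mod 401)
8^4 ≡ 64^2 = 4096 ≡ 86 (mod 401)
8^8 ≡ 86^2 = 7396 ≡ 178 (mod 401)
8^16 ≡ 178^2 = 31684 ≡ 5 (mod 401)
8^32 ≡ 5^2 = 25 ≡ 25 (mod 401)
8^64 ≡ 25^2 = 625 ≡ 224 (mod 401)
8^128 ≡ 224^2 = 50176 ≡ 51 (mod 401)
8^256 ≡ 51^2 = 2601 ≡ 195 (mod 401)
400 = 256 + 128 + 16 in binary powers of 2.
So 8^400 ≡ 195 · 51 · 5 ≡ 1 (mod 401).
Since the result is 1, base 8 gives no evidence that 401 is composite.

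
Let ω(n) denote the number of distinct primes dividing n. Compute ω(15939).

15939 = 3^2 · 1771
1771 = 7 · 253
253 = 11 · 23
15939 = 3^2 · 7 · 11 · 23, which has 4 distinct prime factors.

4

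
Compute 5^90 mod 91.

64

5^1 ≡ 5 (mod 91)
5^2 ≡ 5^2 = 25 ≡ 25 (mod 91)
5^4 ≡ 25^2 = 625 ≡ 79 (mod 91)
5^8 ≡ 79^2 = 6241 ≡ 53 (mod 91)
5^16 ≡ 53^2 = 2809 ≡ 79 (mod 91)
5^32 ≡ 79^2 = 6241 ≡ 53 (mod 91)
5^64 ≡ 53^2 = 2809 ≡ 79 (mod 91)
90 = 64 + 16 + 8 + 2 in binary powers of 2.
So 5^90 ≡ 79 · 79 · 53 · 25 ≡ 64 (mod 91).
Since 64 ≠ 1, base 5 is a Fermat witness: 91 is composite.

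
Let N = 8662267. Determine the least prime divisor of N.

8662267 is odd.
Digit sum 37, not divisible by 3.
Ends in 7: not divisible by 5.
7: 8662267 = 7·1237466 + 5
11: 8662267 = 11·787478 + 9
13: 8662267 = 13·666328 + 3
17: 8662267 = 17·509545 + 2
19: 8662267 = 19·455908 + 15
23: 8662267 = 23·376620 + 7
29: 8662267 = 29·298698 + 25
31: 8662267 = 31·279427 + 30
37: 8662267 = 37·234115 + 12
41: 8662267 = 41·211274 + 33
43: 8662267 = 43·201448 + 3
47: 8662267 = 47·184303 + 26
53: 8662267 = 53·163439

53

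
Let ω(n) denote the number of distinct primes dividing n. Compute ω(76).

2

76 = 2^2 · 19
76 = 2^2 · 19, which has 2 distinct prime factors.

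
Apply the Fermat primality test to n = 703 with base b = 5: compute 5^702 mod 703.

628

5^1 ≡ 5 (mod 703)
5^2 ≡ 5^2 = 25 ≡ 25 (mod 703)
5^4 ≡ 25^2 = 625 ≡ 625 (mod 703)
5^8 ≡ 625^2 = 390625 ≡ 460 (mod 703)
5^16 ≡ 460^2 = 211600 ≡ 700 (mod 703)
5^32 ≡ 700^2 = 490000 ≡ 9 (mod 703)
5^64 ≡ 9^2 = 81 ≡ 81 (mod 703)
5^128 ≡ 81^2 = 6561 ≡ 234 (mod 703)
5^256 ≡ 234^2 = 54756 ≡ 625 (mod 703)
5^512 ≡ 625^2 = 390625 ≡ 460 (mod 703)
702 = 512 + 128 + 32 + 16 + 8 + 4 + 2 in binary powers of 2.
So 5^702 ≡ 460 · 234 · 9 · 700 · 460 · 625 · 25 ≡ 628 (mod 703).
Since 628 ≠ 1, base 5 is a Fermat witness: 703 is composite.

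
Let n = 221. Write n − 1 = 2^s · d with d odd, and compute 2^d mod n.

221 − 1 = 220 = 2^2 · 55, so d = 55.
2^1 ≡ 2 (mod 221)
2^2 ≡ 2^2 = 4 ≡ 4 (mod 221)
2^4 ≡ 4^2 = 16 ≡ 16 (mod 221)
2^8 ≡ 16^2 = 256 ≡ 35 (mod 221)
2^16 ≡ 35^2 = 1225 ≡ 120 (mod 221)
2^32 ≡ 120^2 = 14400 ≡ 35 (mod 221)
55 = 32 + 16 + 4 + 2 + 1 in binary powers of 2.
So 2^55 ≡ 35 · 120 · 16 · 4 · 2 ≡ 128 (mod 221).
Squaring chain: 128 → 30; never reaches −1, so base 2 is a Miller–Rabin witness that 221 is composite.

128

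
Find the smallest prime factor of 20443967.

20443967 is odd.
Digit sum 35, not divisible by 3.
Ends in 7: not divisible by 5.
7: 20443967 = 7·2920566 + 5
11: 20443967 = 11·1858542 + 5
13: 20443967 = 13·1572612 + 11
17: 20443967 = 17·1202586 + 5
19: 20443967 = 19·1075998 + 5
23: 20443967 = 23·888868 + 3
29: 20443967 = 29·704964 + 11
31: 20443967 = 31·659482 + 25
37: 20443967 = 37·552539 + 24
41: 20443967 = 41·498633 + 14
43: 20443967 = 43·475441 + 4
47: 20443967 = 47·434978 + 1
53: 20443967 = 53·385735 + 12
59: 20443967 = 59·346507 + 54
61: 20443967 = 61·335147

61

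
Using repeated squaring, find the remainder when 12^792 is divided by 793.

729

12^1 ≡ 12 (mod 793)
12^2 ≡ 12^2 = 144 ≡ 144 (mod 793)
12^4 ≡ 144^2 = 20736 ≡ 118 (mod 793)
12^8 ≡ 118^2 = 13924 ≡ 443 (mod 793)
12^16 ≡ 443^2 = 196249 ≡ 378 (mod 793)
12^32 ≡ 378^2 = 142884 ≡ 144 (mod 793)
12^64 ≡ 144^2 = 20736 ≡ 118 (mod 793)
12^128 ≡ 118^2 = 13924 ≡ 443 (mod 793)
12^256 ≡ 443^2 = 196249 ≡ 378 (mod 793)
12^512 ≡ 378^2 = 142884 ≡ 144 (mod 793)
792 = 512 + 256 + 16 + 8 in binary powers of 2.
So 12^792 ≡ 144 · 378 · 378 · 443 ≡ 729 (mod 793).
Since 729 ≠ 1, base 12 is a Fermat witness: 793 is composite.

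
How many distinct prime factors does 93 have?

2

93 = 3 · 31
93 = 3 · 31, which has 2 distinct prime factors.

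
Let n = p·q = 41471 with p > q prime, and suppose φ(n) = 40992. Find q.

φ(n) = (p−1)(q−1) = n − (p+q) + 1, so p + q = 41471 − 40992 + 1 = 480.
p and q are the roots of t² − 480t + 41471 = 0.
Discriminant: 480² − 4·41471 = 230400 − 165884 = 64516; √64516 = 254.
q = (480 − 254)/2 = 113, p = (480 + 254)/2 = 367.
Check: 113 · 367 = 41471.

113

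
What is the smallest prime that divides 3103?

3103 is odd.
Digit sum 7, not divisible by 3.
Ends in 3: not divisible by 5.
7: 3103 = 7·443 + 2
11: 3103 = 11·282 + 1
13: 3103 = 13·238 + 9
17: 3103 = 17·182 + 9
19: 3103 = 19·163 + 6
23: 3103 = 23·134 + 21
29: 3103 = 29·107

29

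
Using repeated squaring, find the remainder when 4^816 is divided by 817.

4^1 ≡ 4 (mod 817)
4^2 ≡ 4^2 = 16 ≡ 16 (mod 817)
4^4 ≡ 16^2 = 256 ≡ 256 (mod 817)
4^8 ≡ 256^2 = 65536 ≡ 176 (mod 817)
4^16 ≡ 176^2 = 30976 ≡ 747 (mod 817)
4^32 ≡ 747^2 = 558009 ≡ 815 (mod 817)
4^64 ≡ 815^2 = 664225 ≡ 4 (mod 817)
4^128 ≡ 4^2 = 16 ≡ 16 (mod 817)
4^256 ≡ 16^2 = 256 ≡ 256 (mod 817)
4^512 ≡ 256^2 = 65536 ≡ 176 (mod 817)
816 = 512 + 256 + 32 + 16 in binary powers of 2.
So 4^816 ≡ 176 · 256 · 815 · 747 ≡ 600 (mod 817).
Since 600 ≠ 1, base 4 is a Fermat witness: 817 is composite.

600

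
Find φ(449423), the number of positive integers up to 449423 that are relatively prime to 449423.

410400

Factor: 449423 = 13 · 181 · 191.
φ(449423) = (13−1) · (181−1) · (191−1) = 12 · 180 · 190 = 410400.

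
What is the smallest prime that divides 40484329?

83

40484329 is odd.
Digit sum 34, not divisible by 3.
Ends in 9: not divisible by 5.
7: 40484329 = 7·5783475 + 4
11: 40484329 = 11·3680393 + 6
13: 40484329 = 13·3114179 + 2
17: 40484329 = 17·2381431 + 2
19: 40484329 = 19·2130754 + 3
23: 40484329 = 23·1760188 + 5
29: 40484329 = 29·1396011 + 10
31: 40484329 = 31·1305946 + 3
37: 40484329 = 37·1094171 + 2
41: 40484329 = 41·987422 + 27
43: 40484329 = 43·941496 + 1
47: 40484329 = 47·861368 + 33
53: 40484329 = 53·763855 + 14
59: 40484329 = 59·686175 + 4
61: 40484329 = 61·663677 + 32
67: 40484329 = 67·604243 + 48
71: 40484329 = 71·570201 + 58
73: 40484329 = 73·554579 + 62
79: 40484329 = 79·512459 + 68
83: 40484329 = 83·487763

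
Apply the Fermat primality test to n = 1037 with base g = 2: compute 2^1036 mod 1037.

2^1 ≡ 2 (mod 1037)
2^2 ≡ 2^2 = 4 ≡ 4 (mod 1037)
2^4 ≡ 4^2 = 16 ≡ 16 (mod 1037)
2^8 ≡ 16^2 = 256 ≡ 256 (mod 1037)
2^16 ≡ 256^2 = 65536 ≡ 205 (mod 1037)
2^32 ≡ 205^2 = 42025 ≡ 545 (mod 1037)
2^64 ≡ 545^2 = 297025 ≡ 443 (mod 1037)
2^128 ≡ 443^2 = 196249 ≡ 256 (mod 1037)
2^256 ≡ 256^2 = 65536 ≡ 205 (mod 1037)
2^512 ≡ 205^2 = 42025 ≡ 545 (mod 1037)
2^1024 ≡ 545^2 = 297025 ≡ 443 (mod 1037)
1036 = 1024 + 8 + 4 in binary powers of 2.
So 2^1036 ≡ 443 · 256 · 16 ≡ 815 (mod 1037).
Since 815 ≠ 1, base 2 is a Fermat witness: 1037 is composite.

815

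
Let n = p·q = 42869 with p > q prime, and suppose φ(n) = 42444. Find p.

263

φ(n) = (p−1)(q−1) = n − (p+q) + 1, so p + q = 42869 − 42444 + 1 = 426.
p and q are the roots of t² − 426t + 42869 = 0.
Discriminant: 426² − 4·42869 = 181476 − 171476 = 10000; √10000 = 100.
q = (426 − 100)/2 = 163, p = (426 + 100)/2 = 263.
Check: 163 · 263 = 42869.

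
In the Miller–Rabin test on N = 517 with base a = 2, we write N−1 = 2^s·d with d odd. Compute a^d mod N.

28

517 − 1 = 516 = 2^2 · 129, so d = 129.
2^1 ≡ 2 (mod 517)
2^2 ≡ 2^2 = 4 ≡ 4 (mod 517)
2^4 ≡ 4^2 = 16 ≡ 16 (mod 517)
2^8 ≡ 16^2 = 256 ≡ 256 (mod 517)
2^16 ≡ 256^2 = 65536 ≡ 394 (mod 517)
2^32 ≡ 394^2 = 155236 ≡ 136 (mod 517)
2^64 ≡ 136^2 = 18496 ≡ 401 (mod 517)
2^128 ≡ 401^2 = 160801 ≡ 14 (mod 517)
129 = 128 + 1 in binary powers of 2.
So 2^129 ≡ 14 · 2 ≡ 28 (mod 517).
Squaring chain: 28 → 267; never reaches −1, so base 2 is a Miller–Rabin witness that 517 is composite.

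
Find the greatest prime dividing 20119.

59

20119 = 11 · 1829
1829 = 31 · 59
59 is prime.
So 20119 = 11 · 31 · 59; the largest prime factor is 59.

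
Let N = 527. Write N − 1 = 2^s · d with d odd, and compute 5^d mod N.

180

527 − 1 = 526 = 2^1 · 263, so d = 263.
5^1 ≡ 5 (mod 527)
5^2 ≡ 5^2 = 25 ≡ 25 (mod 527)
5^4 ≡ 25^2 = 625 ≡ 98 (mod 527)
5^8 ≡ 98^2 = 9604 ≡ 118 (mod 527)
5^16 ≡ 118^2 = 13924 ≡ 222 (mod 527)
5^32 ≡ 222^2 = 49284 ≡ 273 (mod 527)
5^64 ≡ 273^2 = 74529 ≡ 222 (mod 527)
5^128 ≡ 222^2 = 49284 ≡ 273 (mod 527)
5^256 ≡ 273^2 = 74529 ≡ 222 (mod 527)
263 = 256 + 4 + 2 + 1 in binary powers of 2.
So 5^263 ≡ 222 · 98 · 25 · 5 ≡ 180 (mod 527).
Squaring chain: 180; never reaches −1, so base 5 is a Miller–Rabin witness that 527 is composite.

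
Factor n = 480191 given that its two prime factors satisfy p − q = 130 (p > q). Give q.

Since p = q + 130, we have 480191 = q(q + 130), so q² + 130q − 480191 = 0.
Discriminant: 130² + 4·480191 = 16900 + 1920764 = 1937664; √1937664 = 1392.
q = (−130 + 1392)/2 = 631, and p = q + 130 = 761.
Check: 631 · 761 = 480191.

631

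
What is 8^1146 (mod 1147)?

8^1 ≡ 8 (mod 1147)
8^2 ≡ 8^2 = 64 ≡ 64 (mod 1147)
8^4 ≡ 64^2 = 4096 ≡ 655 (mod 1147)
8^8 ≡ 655^2 = 429025 ≡ 47 (mod 1147)
8^16 ≡ 47^2 = 2209 ≡ 1062 (mod 1147)
8^32 ≡ 1062^2 = 1127844 ≡ 343 (mod 1147)
8^64 ≡ 343^2 = 117649 ≡ 655 (mod 1147)
8^128 ≡ 655^2 = 429025 ≡ 47 (mod 1147)
8^256 ≡ 47^2 = 2209 ≡ 1062 (mod 1147)
8^512 ≡ 1062^2 = 1127844 ≡ 343 (mod 1147)
8^1024 ≡ 343^2 = 117649 ≡ 655 (mod 1147)
1146 = 1024 + 64 + 32 + 16 + 8 + 2 in binary powers of 2.
So 8^1146 ≡ 655 · 655 · 343 · 1062 · 47 · 64 ≡ 628 (mod 1147).
Since 628 ≠ 1, base 8 is a Fermat witness: 1147 is composite.

628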